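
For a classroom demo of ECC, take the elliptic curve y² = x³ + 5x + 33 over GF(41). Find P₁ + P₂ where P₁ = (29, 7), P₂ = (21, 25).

(29, 7) + (21, 25). λ = (25 - 7)/(21 - 29) ≡ 18/33 mod 41. 33⁻¹ ≡ 5 (mod 41), so λ ≡ 8.
  x = λ² - 29 - 21 = 64 - 50 ≡ 14; y = λ·(29 - 14) - 7 ≡ 31. → (14, 31)

(14, 31)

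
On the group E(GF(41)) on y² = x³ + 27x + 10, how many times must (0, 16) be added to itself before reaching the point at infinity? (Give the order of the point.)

9

2P: tangent at (0, 16): λ = (3·0² + 27)/(2·16) ≡ 27/32. 32⁻¹ ≡ 9 (mod 41), so λ ≡ 27·9 ≡ 38.
  x = λ² - 0 - 0 = 1444 - 0 ≡ 9; y = λ·(0 - 9) - 16 ≡ 11. → (9, 11)
3P: (9, 11) + (0, 16). λ = (16 - 11)/(0 - 9) ≡ 5/32 mod 41. 32⁻¹ ≡ 9 (mod 41) since 32·9 = 288 ≡ 1, so λ ≡ 4.
  x = λ² - 9 - 0 = 16 - 9 ≡ 7; y = λ·(9 - 7) - 11 ≡ 38. → (7, 38)
4P: (7, 38) + (0, 16). λ = (16 - 38)/(0 - 7) ≡ 19/34 mod 41. 34⁻¹ ≡ 35 (mod 41), so λ ≡ 9.
  x = λ² - 7 - 0 = 81 - 7 ≡ 33; y = λ·(7 - 33) - 38 ≡ 15. → (33, 15)
5P: (33, 15) + (0, 16). λ = (16 - 15)/(0 - 33) ≡ 1/8 mod 41. 8⁻¹ ≡ 36 (mod 41), so λ ≡ 36.
  x = λ² - 33 - 0 = 1296 - 33 ≡ 33; y = λ·(33 - 33) - 15 ≡ 26. → (33, 26)
6P: (33, 26) + (0, 16). λ = (16 - 26)/(0 - 33) ≡ 31/8 mod 41. 8⁻¹ ≡ 36 (mod 41), so λ ≡ 9.
  x = λ² - 33 - 0 = 81 - 33 ≡ 7; y = λ·(33 - 7) - 26 ≡ 3. → (7, 3)
7P: (7, 3) + (0, 16). λ = (16 - 3)/(0 - 7) ≡ 13/34 mod 41. 34⁻¹ ≡ 35 (mod 41) since 34·35 = 1190 ≡ 1, so λ ≡ 4.
  x = λ² - 7 - 0 = 16 - 7 ≡ 9; y = λ·(7 - 9) - 3 ≡ 30. → (9, 30)
8P: (9, 30) + (0, 16). λ = (16 - 30)/(0 - 9) ≡ 27/32 mod 41. 32⁻¹ ≡ 9 (mod 41), so λ ≡ 38.
  x = λ² - 9 - 0 = 1444 - 9 ≡ 0; y = λ·(9 - 0) - 30 ≡ 25. → (0, 25)
9P: (0, 25) + (0, 16): same x and y₁ ≡ -y₂, so the sum is the point at infinity.
9P = the point at infinity, so the order is 9.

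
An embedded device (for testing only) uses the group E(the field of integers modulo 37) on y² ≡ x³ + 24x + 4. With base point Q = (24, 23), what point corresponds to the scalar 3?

(28, 13)

Repeated addition: build up to 3Q.
2Q: tangent at (24, 23): λ = (3·24² + 24)/(2·23) ≡ 13/9. 9⁻¹ ≡ 33 (mod 37) since 9·33 = 297 ≡ 1, so λ ≡ 13·33 ≡ 22.
  x = λ² - 24 - 24 = 484 - 48 ≡ 29; y = λ·(24 - 29) - 23 ≡ 15. → (29, 15)
3Q: (29, 15) + (24, 23). λ = (23 - 15)/(24 - 29) ≡ 8/32 mod 37. 32⁻¹ ≡ 22 (mod 37), so λ ≡ 28.
  x = λ² - 29 - 24 = 784 - 53 ≡ 28; y = λ·(29 - 28) - 15 ≡ 13. → (28, 13)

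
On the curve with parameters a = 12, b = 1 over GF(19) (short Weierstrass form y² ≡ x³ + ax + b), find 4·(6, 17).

Write G = (6, 17).
Double-and-add on 4 = (100)₂. Start with G = (6, 17) for the leading 1-bit.
double: tangent at (6, 17): λ = (3·6² + 12)/(2·17) ≡ 6/15. 15⁻¹ ≡ 14 (mod 19) since 15·14 = 210 ≡ 1, so λ ≡ 6·14 ≡ 8.
  x = λ² - 6 - 6 = 64 - 12 ≡ 14; y = λ·(6 - 14) - 17 ≡ 14. → (14, 14)
double: tangent at (14, 14): λ = (3·14² + 12)/(2·14) ≡ 11/9. 9⁻¹ ≡ 17 (mod 19), so λ ≡ 11·17 ≡ 16.
  x = λ² - 14 - 14 = 256 - 28 ≡ 0; y = λ·(14 - 0) - 14 ≡ 1. → (0, 1)

(0, 1)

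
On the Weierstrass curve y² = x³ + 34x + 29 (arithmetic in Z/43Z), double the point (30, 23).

(19, 40)

tangent at (30, 23): λ = (3·30² + 34)/(2·23) ≡ 25/3. 3⁻¹ ≡ 29 (mod 43), so λ ≡ 25·29 ≡ 37.
  x = λ² - 30 - 30 = 1369 - 60 ≡ 19; y = λ·(30 - 19) - 23 ≡ 40. → (19, 40)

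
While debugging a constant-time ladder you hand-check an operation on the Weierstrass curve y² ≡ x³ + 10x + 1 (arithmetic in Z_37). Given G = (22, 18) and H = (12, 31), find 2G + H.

First 2G:
Repeated addition: build up to 2G.
2G: tangent at (22, 18): λ = (3·22² + 10)/(2·18) ≡ 19/36. 36⁻¹ ≡ 36 (mod 37), so λ ≡ 19·36 ≡ 18.
  x = λ² - 22 - 22 = 324 - 44 ≡ 21; y = λ·(22 - 21) - 18 ≡ 0. → (21, 0)
2G = (21, 0).
Finally 2G + H:
(21, 0) + (12, 31). λ = (31 - 0)/(12 - 21) ≡ 31/28 mod 37. 28⁻¹ ≡ 4 (mod 37), so λ ≡ 13.
  x = λ² - 21 - 12 = 169 - 33 ≡ 25; y = λ·(21 - 25) - 0 ≡ 22. → (25, 22)

(25, 22)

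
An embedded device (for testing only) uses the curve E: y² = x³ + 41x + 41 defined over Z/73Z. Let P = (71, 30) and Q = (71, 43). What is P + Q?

O

The two points share x = 71 and their y-coordinates satisfy 30 + 43 ≡ 0 (mod 73), so they are inverses. Their sum is 𝒪.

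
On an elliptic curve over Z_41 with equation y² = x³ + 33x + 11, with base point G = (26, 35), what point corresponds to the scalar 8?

(26, 6)

Repeated addition: build up to 8G.
2G: tangent at (26, 35): λ = (3·26² + 33)/(2·35) ≡ 11/29. 29⁻¹ ≡ 17 (mod 41) since 29·17 = 493 ≡ 1, so λ ≡ 11·17 ≡ 23.
  x = λ² - 26 - 26 = 529 - 52 ≡ 26; y = λ·(26 - 26) - 35 ≡ 6. → (26, 6)
3G: (26, 6) + (26, 35): same x and y₁ ≡ -y₂, so the sum is the point at infinity.
4G: the point at infinity + (26, 35) = (26, 35) (identity).
5G: tangent at (26, 35): λ = (3·26² + 33)/(2·35) ≡ 11/29. 29⁻¹ ≡ 17 (mod 41) since 29·17 = 493 ≡ 1, so λ ≡ 11·17 ≡ 23.
  x = λ² - 26 - 26 = 529 - 52 ≡ 26; y = λ·(26 - 26) - 35 ≡ 6. → (26, 6)
6G: (26, 6) + (26, 35): same x and y₁ ≡ -y₂, so the sum is the point at infinity.
7G: the point at infinity + (26, 35) = (26, 35) (identity).
8G: tangent at (26, 35): λ = (3·26² + 33)/(2·35) ≡ 11/29. 29⁻¹ ≡ 17 (mod 41) since 29·17 = 493 ≡ 1, so λ ≡ 11·17 ≡ 23.
  x = λ² - 26 - 26 = 529 - 52 ≡ 26; y = λ·(26 - 26) - 35 ≡ 6. → (26, 6)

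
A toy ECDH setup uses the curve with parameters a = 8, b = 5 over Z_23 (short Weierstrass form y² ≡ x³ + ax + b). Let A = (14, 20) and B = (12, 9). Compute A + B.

(10, 2)

(14, 20) + (12, 9). λ = (9 - 20)/(12 - 14) ≡ 12/21 mod 23. 21⁻¹ ≡ 11 (mod 23) since 21·11 = 231 ≡ 1, so λ ≡ 17.
  x = λ² - 14 - 12 = 289 - 26 ≡ 10; y = λ·(14 - 10) - 20 ≡ 2. → (10, 2)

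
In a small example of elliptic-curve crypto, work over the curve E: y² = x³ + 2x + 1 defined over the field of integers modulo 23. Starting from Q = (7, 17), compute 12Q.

(16, 9)

Repeated addition: build up to 12Q.
2Q: tangent at (7, 17): λ = (3·7² + 2)/(2·17) ≡ 11/11. 11⁻¹ ≡ 21 (mod 23), so λ ≡ 11·21 ≡ 1.
  x = λ² - 7 - 7 = 1 - 14 ≡ 10; y = λ·(7 - 10) - 17 ≡ 3. → (10, 3)
3Q: (10, 3) + (7, 17). λ = (17 - 3)/(7 - 10) ≡ 14/20 mod 23. 20⁻¹ ≡ 15 (mod 23), so λ ≡ 3.
  x = λ² - 10 - 7 = 9 - 17 ≡ 15; y = λ·(10 - 15) - 3 ≡ 5. → (15, 5)
4Q: (15, 5) + (7, 17). λ = (17 - 5)/(7 - 15) ≡ 12/15 mod 23. 15⁻¹ ≡ 20 (mod 23), so λ ≡ 10.
  x = λ² - 15 - 7 = 100 - 22 ≡ 9; y = λ·(15 - 9) - 5 ≡ 9. → (9, 9)
5Q: (9, 9) + (7, 17). λ = (17 - 9)/(7 - 9) ≡ 8/21 mod 23. 21⁻¹ ≡ 11 (mod 23), so λ ≡ 19.
  x = λ² - 9 - 7 = 361 - 16 ≡ 0; y = λ·(9 - 0) - 9 ≡ 1. → (0, 1)
6Q: (0, 1) + (7, 17). λ = (17 - 1)/(7 - 0) ≡ 16/7 mod 23. 7⁻¹ ≡ 10 (mod 23), so λ ≡ 22.
  x = λ² - 0 - 7 = 484 - 7 ≡ 17; y = λ·(0 - 17) - 1 ≡ 16. → (17, 16)
7Q: (17, 16) + (7, 17). λ = (17 - 16)/(7 - 17) ≡ 1/13 mod 23. 13⁻¹ ≡ 16 (mod 23) since 13·16 = 208 ≡ 1, so λ ≡ 16.
  x = λ² - 17 - 7 = 256 - 24 ≡ 2; y = λ·(17 - 2) - 16 ≡ 17. → (2, 17)
8Q: (2, 17) + (7, 17). λ = (17 - 17)/(7 - 2) ≡ 0/5 mod 23. 5⁻¹ ≡ 14 (mod 23) since 5·14 = 70 ≡ 1, so λ ≡ 0.
  x = λ² - 2 - 7 = 0 - 9 ≡ 14; y = λ·(2 - 14) - 17 ≡ 6. → (14, 6)
9Q: (14, 6) + (7, 17). λ = (17 - 6)/(7 - 14) ≡ 11/16 mod 23. 16⁻¹ ≡ 13 (mod 23), so λ ≡ 5.
  x = λ² - 14 - 7 = 25 - 21 ≡ 4; y = λ·(14 - 4) - 6 ≡ 21. → (4, 21)
10Q: (4, 21) + (7, 17). λ = (17 - 21)/(7 - 4) ≡ 19/3 mod 23. 3⁻¹ ≡ 8 (mod 23) since 3·8 = 24 ≡ 1, so λ ≡ 14.
  x = λ² - 4 - 7 = 196 - 11 ≡ 1; y = λ·(4 - 1) - 21 ≡ 21. → (1, 21)
11Q: (1, 21) + (7, 17). λ = (17 - 21)/(7 - 1) ≡ 19/6 mod 23. 6⁻¹ ≡ 4 (mod 23), so λ ≡ 7.
  x = λ² - 1 - 7 = 49 - 8 ≡ 18; y = λ·(1 - 18) - 21 ≡ 21. → (18, 21)
12Q: (18, 21) + (7, 17). λ = (17 - 21)/(7 - 18) ≡ 19/12 mod 23. 12⁻¹ ≡ 2 (mod 23), so λ ≡ 15.
  x = λ² - 18 - 7 = 225 - 25 ≡ 16; y = λ·(18 - 16) - 21 ≡ 9. → (16, 9)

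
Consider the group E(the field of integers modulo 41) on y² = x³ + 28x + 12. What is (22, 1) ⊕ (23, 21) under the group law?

(27, 22)

(22, 1) + (23, 21). λ = (21 - 1)/(23 - 22) ≡ 20/1 mod 41. 1⁻¹ ≡ 1 (mod 41), so λ ≡ 20.
  x = λ² - 22 - 23 = 400 - 45 ≡ 27; y = λ·(22 - 27) - 1 ≡ 22. → (27, 22)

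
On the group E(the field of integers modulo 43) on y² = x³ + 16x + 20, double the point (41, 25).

tangent at (41, 25): λ = (3·41² + 16)/(2·25) ≡ 28/7. 7⁻¹ ≡ 37 (mod 43) since 7·37 = 259 ≡ 1, so λ ≡ 28·37 ≡ 4.
  x = λ² - 41 - 41 = 16 - 82 ≡ 20; y = λ·(41 - 20) - 25 ≡ 16. → (20, 16)

(20, 16)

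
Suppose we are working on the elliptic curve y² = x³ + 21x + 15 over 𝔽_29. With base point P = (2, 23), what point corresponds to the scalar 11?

Repeated addition: build up to 11P.
2P: tangent at (2, 23): λ = (3·2² + 21)/(2·23) ≡ 4/17. 17⁻¹ ≡ 12 (mod 29), so λ ≡ 4·12 ≡ 19.
  x = λ² - 2 - 2 = 361 - 4 ≡ 9; y = λ·(2 - 9) - 23 ≡ 18. → (9, 18)
3P: (9, 18) + (2, 23). λ = (23 - 18)/(2 - 9) ≡ 5/22 mod 29. 22⁻¹ ≡ 4 (mod 29), so λ ≡ 20.
  x = λ² - 9 - 2 = 400 - 11 ≡ 12; y = λ·(9 - 12) - 18 ≡ 9. → (12, 9)
4P: (12, 9) + (2, 23). λ = (23 - 9)/(2 - 12) ≡ 14/19 mod 29. 19⁻¹ ≡ 26 (mod 29) since 19·26 = 494 ≡ 1, so λ ≡ 16.
  x = λ² - 12 - 2 = 256 - 14 ≡ 10; y = λ·(12 - 10) - 9 ≡ 23. → (10, 23)
5P: (10, 23) + (2, 23). λ = (23 - 23)/(2 - 10) ≡ 0/21 mod 29. 21⁻¹ ≡ 18 (mod 29), so λ ≡ 0.
  x = λ² - 10 - 2 = 0 - 12 ≡ 17; y = λ·(10 - 17) - 23 ≡ 6. → (17, 6)
6P: (17, 6) + (2, 23). λ = (23 - 6)/(2 - 17) ≡ 17/14 mod 29. 14⁻¹ ≡ 27 (mod 29) since 14·27 = 378 ≡ 1, so λ ≡ 24.
  x = λ² - 17 - 2 = 576 - 19 ≡ 6; y = λ·(17 - 6) - 6 ≡ 26. → (6, 26)
7P: (6, 26) + (2, 23). λ = (23 - 26)/(2 - 6) ≡ 26/25 mod 29. 25⁻¹ ≡ 7 (mod 29) since 25·7 = 175 ≡ 1, so λ ≡ 8.
  x = λ² - 6 - 2 = 64 - 8 ≡ 27; y = λ·(6 - 27) - 26 ≡ 9. → (27, 9)
8P: (27, 9) + (2, 23). λ = (23 - 9)/(2 - 27) ≡ 14/4 mod 29. 4⁻¹ ≡ 22 (mod 29), so λ ≡ 18.
  x = λ² - 27 - 2 = 324 - 29 ≡ 5; y = λ·(27 - 5) - 9 ≡ 10. → (5, 10)
9P: (5, 10) + (2, 23). λ = (23 - 10)/(2 - 5) ≡ 13/26 mod 29. 26⁻¹ ≡ 19 (mod 29) since 26·19 = 494 ≡ 1, so λ ≡ 15.
  x = λ² - 5 - 2 = 225 - 7 ≡ 15; y = λ·(5 - 15) - 10 ≡ 14. → (15, 14)
10P: (15, 14) + (2, 23). λ = (23 - 14)/(2 - 15) ≡ 9/16 mod 29. 16⁻¹ ≡ 20 (mod 29) since 16·20 = 320 ≡ 1, so λ ≡ 6.
  x = λ² - 15 - 2 = 36 - 17 ≡ 19; y = λ·(15 - 19) - 14 ≡ 20. → (19, 20)
11P: (19, 20) + (2, 23). λ = (23 - 20)/(2 - 19) ≡ 3/12 mod 29. 12⁻¹ ≡ 17 (mod 29) since 12·17 = 204 ≡ 1, so λ ≡ 22.
  x = λ² - 19 - 2 = 484 - 21 ≡ 28; y = λ·(19 - 28) - 20 ≡ 14. → (28, 14)

(28, 14)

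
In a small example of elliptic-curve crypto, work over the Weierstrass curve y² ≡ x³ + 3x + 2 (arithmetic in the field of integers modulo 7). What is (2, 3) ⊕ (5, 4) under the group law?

(2, 3) + (5, 4). λ = (4 - 3)/(5 - 2) ≡ 1/3 mod 7. 3⁻¹ ≡ 5 (mod 7), so λ ≡ 5.
  x = λ² - 2 - 5 = 25 - 7 ≡ 4; y = λ·(2 - 4) - 3 ≡ 1. → (4, 1)

(4, 1)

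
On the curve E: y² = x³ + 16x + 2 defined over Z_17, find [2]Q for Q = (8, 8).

(0, 11)

tangent at (8, 8): λ = (3·8² + 16)/(2·8) ≡ 4/16. 16⁻¹ ≡ 16 (mod 17) since 16·16 = 256 ≡ 1, so λ ≡ 4·16 ≡ 13.
  x = λ² - 8 - 8 = 169 - 16 ≡ 0; y = λ·(8 - 0) - 8 ≡ 11. → (0, 11)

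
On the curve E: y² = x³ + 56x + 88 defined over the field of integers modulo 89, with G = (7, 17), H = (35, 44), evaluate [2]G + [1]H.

(78, 59)

First 2G:
Repeated addition: build up to 2G.
2G: tangent at (7, 17): λ = (3·7² + 56)/(2·17) ≡ 25/34. 34⁻¹ ≡ 55 (mod 89) since 34·55 = 1870 ≡ 1, so λ ≡ 25·55 ≡ 40.
  x = λ² - 7 - 7 = 1600 - 14 ≡ 73; y = λ·(7 - 73) - 17 ≡ 13. → (73, 13)
2G = (73, 13).
Finally 2G + H:
(73, 13) + (35, 44). λ = (44 - 13)/(35 - 73) ≡ 31/51 mod 89. 51⁻¹ ≡ 7 (mod 89), so λ ≡ 39.
  x = λ² - 73 - 35 = 1521 - 108 ≡ 78; y = λ·(73 - 78) - 13 ≡ 59. → (78, 59)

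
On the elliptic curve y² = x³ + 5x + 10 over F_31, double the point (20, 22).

(1, 27)

tangent at (20, 22): λ = (3·20² + 5)/(2·22) ≡ 27/13. 13⁻¹ ≡ 12 (mod 31) since 13·12 = 156 ≡ 1, so λ ≡ 27·12 ≡ 14.
  x = λ² - 20 - 20 = 196 - 40 ≡ 1; y = λ·(20 - 1) - 22 ≡ 27. → (1, 27)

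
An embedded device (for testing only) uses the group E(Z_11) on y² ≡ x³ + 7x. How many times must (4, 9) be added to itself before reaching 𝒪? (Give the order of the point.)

6

2P: tangent at (4, 9): λ = (3·4² + 7)/(2·9) ≡ 0/7. 7⁻¹ ≡ 8 (mod 11) since 7·8 = 56 ≡ 1, so λ ≡ 0·8 ≡ 0.
  x = λ² - 4 - 4 = 0 - 8 ≡ 3; y = λ·(4 - 3) - 9 ≡ 2. → (3, 2)
3P: (3, 2) + (4, 9). λ = (9 - 2)/(4 - 3) ≡ 7/1 mod 11. 1⁻¹ ≡ 1 (mod 11), so λ ≡ 7.
  x = λ² - 3 - 4 = 49 - 7 ≡ 9; y = λ·(3 - 9) - 2 ≡ 0. → (9, 0)
4P: (9, 0) + (4, 9). λ = (9 - 0)/(4 - 9) ≡ 9/6 mod 11. 6⁻¹ ≡ 2 (mod 11), so λ ≡ 7.
  x = λ² - 9 - 4 = 49 - 13 ≡ 3; y = λ·(9 - 3) - 0 ≡ 9. → (3, 9)
5P: (3, 9) + (4, 9). λ = (9 - 9)/(4 - 3) ≡ 0/1 mod 11. 1⁻¹ ≡ 1 (mod 11) since 1·1 = 1 ≡ 1, so λ ≡ 0.
  x = λ² - 3 - 4 = 0 - 7 ≡ 4; y = λ·(3 - 4) - 9 ≡ 2. → (4, 2)
6P: (4, 2) + (4, 9): same x and y₁ ≡ -y₂, so the sum is 𝒪.
6P = 𝒪, so the order is 6.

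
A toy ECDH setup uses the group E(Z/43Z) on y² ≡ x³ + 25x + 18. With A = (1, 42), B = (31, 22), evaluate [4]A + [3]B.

First 4A:
Double-and-add on 4 = (100)₂. Start with A = (1, 42) for the leading 1-bit.
double: tangent at (1, 42): λ = (3·1² + 25)/(2·42) ≡ 28/41. 41⁻¹ ≡ 21 (mod 43), so λ ≡ 28·21 ≡ 29.
  x = λ² - 1 - 1 = 841 - 2 ≡ 22; y = λ·(1 - 22) - 42 ≡ 37. → (22, 37)
double: tangent at (22, 37): λ = (3·22² + 25)/(2·37) ≡ 15/31. 31⁻¹ ≡ 25 (mod 43) since 31·25 = 775 ≡ 1, so λ ≡ 15·25 ≡ 31.
  x = λ² - 22 - 22 = 961 - 44 ≡ 14; y = λ·(22 - 14) - 37 ≡ 39. → (14, 39)
4A = (14, 39).
Next 3B:
Repeated addition: build up to 3B.
2B: tangent at (31, 22): λ = (3·31² + 25)/(2·22) ≡ 27/1. 1⁻¹ ≡ 1 (mod 43) since 1·1 = 1 ≡ 1, so λ ≡ 27·1 ≡ 27.
  x = λ² - 31 - 31 = 729 - 62 ≡ 22; y = λ·(31 - 22) - 22 ≡ 6. → (22, 6)
3B: (22, 6) + (31, 22). λ = (22 - 6)/(31 - 22) ≡ 16/9 mod 43. 9⁻¹ ≡ 24 (mod 43), so λ ≡ 40.
  x = λ² - 22 - 31 = 1600 - 53 ≡ 42; y = λ·(22 - 42) - 6 ≡ 11. → (42, 11)
3B = (42, 11).
Finally 4A + 3B:
(14, 39) + (42, 11). λ = (11 - 39)/(42 - 14) ≡ 15/28 mod 43. 28⁻¹ ≡ 20 (mod 43) since 28·20 = 560 ≡ 1, so λ ≡ 42.
  x = λ² - 14 - 42 = 1764 - 56 ≡ 31; y = λ·(14 - 31) - 39 ≡ 21. → (31, 21)

(31, 21)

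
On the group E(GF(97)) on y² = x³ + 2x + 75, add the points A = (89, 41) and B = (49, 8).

(89, 41) + (49, 8). λ = (8 - 41)/(49 - 89) ≡ 64/57 mod 97. 57⁻¹ ≡ 80 (mod 97) since 57·80 = 4560 ≡ 1, so λ ≡ 76.
  x = λ² - 89 - 49 = 5776 - 138 ≡ 12; y = λ·(89 - 12) - 41 ≡ 88. → (12, 88)

(12, 88)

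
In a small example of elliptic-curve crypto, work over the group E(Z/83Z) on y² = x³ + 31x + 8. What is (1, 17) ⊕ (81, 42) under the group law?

(1, 17) + (81, 42). λ = (42 - 17)/(81 - 1) ≡ 25/80 mod 83. 80⁻¹ ≡ 55 (mod 83), so λ ≡ 47.
  x = λ² - 1 - 81 = 2209 - 82 ≡ 52; y = λ·(1 - 52) - 17 ≡ 76. → (52, 76)

(52, 76)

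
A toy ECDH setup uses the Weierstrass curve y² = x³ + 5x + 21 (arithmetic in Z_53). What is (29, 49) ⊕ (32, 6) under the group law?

(9, 0)

(29, 49) + (32, 6). λ = (6 - 49)/(32 - 29) ≡ 10/3 mod 53. 3⁻¹ ≡ 18 (mod 53), so λ ≡ 21.
  x = λ² - 29 - 32 = 441 - 61 ≡ 9; y = λ·(29 - 9) - 49 ≡ 0. → (9, 0)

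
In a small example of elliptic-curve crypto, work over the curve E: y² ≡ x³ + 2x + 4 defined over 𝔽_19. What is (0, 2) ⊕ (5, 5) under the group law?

(6, 2)

(0, 2) + (5, 5). λ = (5 - 2)/(5 - 0) ≡ 3/5 mod 19. 5⁻¹ ≡ 4 (mod 19), so λ ≡ 12.
  x = λ² - 0 - 5 = 144 - 5 ≡ 6; y = λ·(0 - 6) - 2 ≡ 2. → (6, 2)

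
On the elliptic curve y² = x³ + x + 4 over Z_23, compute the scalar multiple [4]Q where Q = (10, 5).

(18, 14)

Double-and-add on 4 = (100)₂. Start with Q = (10, 5) for the leading 1-bit.
double: tangent at (10, 5): λ = (3·10² + 1)/(2·5) ≡ 2/10. 10⁻¹ ≡ 7 (mod 23) since 10·7 = 70 ≡ 1, so λ ≡ 2·7 ≡ 14.
  x = λ² - 10 - 10 = 196 - 20 ≡ 15; y = λ·(10 - 15) - 5 ≡ 17. → (15, 17)
double: tangent at (15, 17): λ = (3·15² + 1)/(2·17) ≡ 9/11. 11⁻¹ ≡ 21 (mod 23), so λ ≡ 9·21 ≡ 5.
  x = λ² - 15 - 15 = 25 - 30 ≡ 18; y = λ·(15 - 18) - 17 ≡ 14. → (18, 14)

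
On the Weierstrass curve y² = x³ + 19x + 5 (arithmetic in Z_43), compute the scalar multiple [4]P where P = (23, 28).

Repeated addition: build up to 4P.
2P: tangent at (23, 28): λ = (3·23² + 19)/(2·28) ≡ 15/13. 13⁻¹ ≡ 10 (mod 43) since 13·10 = 130 ≡ 1, so λ ≡ 15·10 ≡ 21.
  x = λ² - 23 - 23 = 441 - 46 ≡ 8; y = λ·(23 - 8) - 28 ≡ 29. → (8, 29)
3P: (8, 29) + (23, 28). λ = (28 - 29)/(23 - 8) ≡ 42/15 mod 43. 15⁻¹ ≡ 23 (mod 43), so λ ≡ 20.
  x = λ² - 8 - 23 = 400 - 31 ≡ 25; y = λ·(8 - 25) - 29 ≡ 18. → (25, 18)
4P: (25, 18) + (23, 28). λ = (28 - 18)/(23 - 25) ≡ 10/41 mod 43. 41⁻¹ ≡ 21 (mod 43), so λ ≡ 38.
  x = λ² - 25 - 23 = 1444 - 48 ≡ 20; y = λ·(25 - 20) - 18 ≡ 0. → (20, 0)

(20, 0)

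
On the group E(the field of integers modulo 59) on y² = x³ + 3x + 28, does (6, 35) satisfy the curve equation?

no

y² = 35² ≡ 45; x³ + 3x + 28 = 262 ≡ 26 (mod 59). 45 ≠ 26.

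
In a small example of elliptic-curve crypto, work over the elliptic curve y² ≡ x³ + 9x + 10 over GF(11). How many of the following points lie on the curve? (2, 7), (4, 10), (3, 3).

1

(2, 7): 7² ≡ 5, rhs ≡ 3 → off.
(4, 10): 10² ≡ 1, rhs ≡ 0 → off.
(3, 3): 3² ≡ 9, rhs ≡ 9 → on.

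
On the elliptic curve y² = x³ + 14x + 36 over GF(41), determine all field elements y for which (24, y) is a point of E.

x³ + 14x + 36 = 14196 ≡ 10 (mod 41).
Square roots of 10 mod 41: 16 and 25 (since 16² = 256 ≡ 10).

16, 25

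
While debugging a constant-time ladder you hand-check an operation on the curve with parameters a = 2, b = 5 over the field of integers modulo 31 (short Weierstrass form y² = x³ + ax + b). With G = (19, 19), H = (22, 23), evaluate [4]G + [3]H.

First 4G:
Double-and-add on 4 = (100)₂. Start with G = (19, 19) for the leading 1-bit.
double: tangent at (19, 19): λ = (3·19² + 2)/(2·19) ≡ 0/7. 7⁻¹ ≡ 9 (mod 31), so λ ≡ 0·9 ≡ 0.
  x = λ² - 19 - 19 = 0 - 38 ≡ 24; y = λ·(19 - 24) - 19 ≡ 12. → (24, 12)
double: tangent at (24, 12): λ = (3·24² + 2)/(2·12) ≡ 25/24. 24⁻¹ ≡ 22 (mod 31) since 24·22 = 528 ≡ 1, so λ ≡ 25·22 ≡ 23.
  x = λ² - 24 - 24 = 529 - 48 ≡ 16; y = λ·(24 - 16) - 12 ≡ 17. → (16, 17)
4G = (16, 17).
Next 3H:
Repeated addition: build up to 3H.
2H: tangent at (22, 23): λ = (3·22² + 2)/(2·23) ≡ 28/15. 15⁻¹ ≡ 29 (mod 31) since 15·29 = 435 ≡ 1, so λ ≡ 28·29 ≡ 6.
  x = λ² - 22 - 22 = 36 - 44 ≡ 23; y = λ·(22 - 23) - 23 ≡ 2. → (23, 2)
3H: (23, 2) + (22, 23). λ = (23 - 2)/(22 - 23) ≡ 21/30 mod 31. 30⁻¹ ≡ 30 (mod 31), so λ ≡ 10.
  x = λ² - 23 - 22 = 100 - 45 ≡ 24; y = λ·(23 - 24) - 2 ≡ 19. → (24, 19)
3H = (24, 19).
Finally 4G + 3H:
(16, 17) + (24, 19). λ = (19 - 17)/(24 - 16) ≡ 2/8 mod 31. 8⁻¹ ≡ 4 (mod 31), so λ ≡ 8.
  x = λ² - 16 - 24 = 64 - 40 ≡ 24; y = λ·(16 - 24) - 17 ≡ 12. → (24, 12)

(24, 12)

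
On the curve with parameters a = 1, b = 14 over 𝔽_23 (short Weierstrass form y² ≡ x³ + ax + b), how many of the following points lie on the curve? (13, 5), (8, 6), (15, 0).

(13, 5): 5² ≡ 2, rhs ≡ 16 → off.
(8, 6): 6² ≡ 13, rhs ≡ 5 → off.
(15, 0): 0² ≡ 0, rhs ≡ 0 → on.

1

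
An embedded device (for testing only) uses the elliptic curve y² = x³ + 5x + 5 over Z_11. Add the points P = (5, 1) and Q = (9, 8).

(5, 1) + (9, 8). λ = (8 - 1)/(9 - 5) ≡ 7/4 mod 11. 4⁻¹ ≡ 3 (mod 11) since 4·3 = 12 ≡ 1, so λ ≡ 10.
  x = λ² - 5 - 9 = 100 - 14 ≡ 9; y = λ·(5 - 9) - 1 ≡ 3. → (9, 3)

(9, 3)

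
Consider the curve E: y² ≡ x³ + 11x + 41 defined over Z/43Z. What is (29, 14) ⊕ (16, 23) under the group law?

(14, 12)

(29, 14) + (16, 23). λ = (23 - 14)/(16 - 29) ≡ 9/30 mod 43. 30⁻¹ ≡ 33 (mod 43), so λ ≡ 39.
  x = λ² - 29 - 16 = 1521 - 45 ≡ 14; y = λ·(29 - 14) - 14 ≡ 12. → (14, 12)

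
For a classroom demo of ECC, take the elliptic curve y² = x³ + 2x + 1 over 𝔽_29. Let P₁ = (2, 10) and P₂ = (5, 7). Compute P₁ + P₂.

(23, 11)

(2, 10) + (5, 7). λ = (7 - 10)/(5 - 2) ≡ 26/3 mod 29. 3⁻¹ ≡ 10 (mod 29), so λ ≡ 28.
  x = λ² - 2 - 5 = 784 - 7 ≡ 23; y = λ·(2 - 23) - 10 ≡ 11. → (23, 11)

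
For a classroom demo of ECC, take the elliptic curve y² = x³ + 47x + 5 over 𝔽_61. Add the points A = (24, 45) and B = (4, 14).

(24, 45) + (4, 14). λ = (14 - 45)/(4 - 24) ≡ 30/41 mod 61. 41⁻¹ ≡ 3 (mod 61) since 41·3 = 123 ≡ 1, so λ ≡ 29.
  x = λ² - 24 - 4 = 841 - 28 ≡ 20; y = λ·(24 - 20) - 45 ≡ 10. → (20, 10)

(20, 10)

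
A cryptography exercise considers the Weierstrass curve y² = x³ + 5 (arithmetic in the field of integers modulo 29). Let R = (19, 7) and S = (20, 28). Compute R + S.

(19, 7) + (20, 28). λ = (28 - 7)/(20 - 19) ≡ 21/1 mod 29. 1⁻¹ ≡ 1 (mod 29), so λ ≡ 21.
  x = λ² - 19 - 20 = 441 - 39 ≡ 25; y = λ·(19 - 25) - 7 ≡ 12. → (25, 12)

(25, 12)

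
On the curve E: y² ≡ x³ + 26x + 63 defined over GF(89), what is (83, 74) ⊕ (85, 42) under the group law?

(88, 6)

(83, 74) + (85, 42). λ = (42 - 74)/(85 - 83) ≡ 57/2 mod 89. 2⁻¹ ≡ 45 (mod 89) since 2·45 = 90 ≡ 1, so λ ≡ 73.
  x = λ² - 83 - 85 = 5329 - 168 ≡ 88; y = λ·(83 - 88) - 74 ≡ 6. → (88, 6)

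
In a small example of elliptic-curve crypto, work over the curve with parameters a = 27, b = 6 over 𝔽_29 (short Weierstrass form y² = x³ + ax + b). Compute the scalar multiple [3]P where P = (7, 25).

(8, 3)

Repeated addition: build up to 3P.
2P: tangent at (7, 25): λ = (3·7² + 27)/(2·25) ≡ 0/21. 21⁻¹ ≡ 18 (mod 29), so λ ≡ 0·18 ≡ 0.
  x = λ² - 7 - 7 = 0 - 14 ≡ 15; y = λ·(7 - 15) - 25 ≡ 4. → (15, 4)
3P: (15, 4) + (7, 25). λ = (25 - 4)/(7 - 15) ≡ 21/21 mod 29. 21⁻¹ ≡ 18 (mod 29), so λ ≡ 1.
  x = λ² - 15 - 7 = 1 - 22 ≡ 8; y = λ·(15 - 8) - 4 ≡ 3. → (8, 3)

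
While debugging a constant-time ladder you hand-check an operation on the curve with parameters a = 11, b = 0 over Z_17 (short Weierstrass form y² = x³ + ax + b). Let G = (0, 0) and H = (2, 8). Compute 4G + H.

First 4G:
Repeated addition: build up to 4G.
2G: (0, 0) + (0, 0): same x and y₁ ≡ -y₂, so the sum is O.
3G: O + (0, 0) = (0, 0) (identity).
4G: (0, 0) + (0, 0): same x and y₁ ≡ -y₂, so the sum is O.
4G = O.
Finally 4G + H:
O + (2, 8) = (2, 8) (identity).

(2, 8)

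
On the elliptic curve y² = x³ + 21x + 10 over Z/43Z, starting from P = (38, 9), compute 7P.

Double-and-add on 7 = (111)₂. Start with P = (38, 9) for the leading 1-bit.
double: tangent at (38, 9): λ = (3·38² + 21)/(2·9) ≡ 10/18. 18⁻¹ ≡ 12 (mod 43), so λ ≡ 10·12 ≡ 34.
  x = λ² - 38 - 38 = 1156 - 76 ≡ 5; y = λ·(38 - 5) - 9 ≡ 38. → (5, 38)
add P: (5, 38) + (38, 9). λ = (9 - 38)/(38 - 5) ≡ 14/33 mod 43. 33⁻¹ ≡ 30 (mod 43), so λ ≡ 33.
  x = λ² - 5 - 38 = 1089 - 43 ≡ 14; y = λ·(5 - 14) - 38 ≡ 9. → (14, 9)
double: tangent at (14, 9): λ = (3·14² + 21)/(2·9) ≡ 7/18. 18⁻¹ ≡ 12 (mod 43), so λ ≡ 7·12 ≡ 41.
  x = λ² - 14 - 14 = 1681 - 28 ≡ 19; y = λ·(14 - 19) - 9 ≡ 1. → (19, 1)
add P: (19, 1) + (38, 9). λ = (9 - 1)/(38 - 19) ≡ 8/19 mod 43. 19⁻¹ ≡ 34 (mod 43), so λ ≡ 14.
  x = λ² - 19 - 38 = 196 - 57 ≡ 10; y = λ·(19 - 10) - 1 ≡ 39. → (10, 39)

(10, 39)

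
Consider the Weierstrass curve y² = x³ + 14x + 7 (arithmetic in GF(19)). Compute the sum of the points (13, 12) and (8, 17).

(18, 12)

(13, 12) + (8, 17). λ = (17 - 12)/(8 - 13) ≡ 5/14 mod 19. 14⁻¹ ≡ 15 (mod 19) since 14·15 = 210 ≡ 1, so λ ≡ 18.
  x = λ² - 13 - 8 = 324 - 21 ≡ 18; y = λ·(13 - 18) - 12 ≡ 12. → (18, 12)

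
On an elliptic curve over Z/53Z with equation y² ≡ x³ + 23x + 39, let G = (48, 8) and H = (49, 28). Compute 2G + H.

First 2G:
Repeated addition: build up to 2G.
2G: tangent at (48, 8): λ = (3·48² + 23)/(2·8) ≡ 45/16. 16⁻¹ ≡ 10 (mod 53), so λ ≡ 45·10 ≡ 26.
  x = λ² - 48 - 48 = 676 - 96 ≡ 50; y = λ·(48 - 50) - 8 ≡ 46. → (50, 46)
2G = (50, 46).
Finally 2G + H:
(50, 46) + (49, 28). λ = (28 - 46)/(49 - 50) ≡ 35/52 mod 53. 52⁻¹ ≡ 52 (mod 53) since 52·52 = 2704 ≡ 1, so λ ≡ 18.
  x = λ² - 50 - 49 = 324 - 99 ≡ 13; y = λ·(50 - 13) - 46 ≡ 37. → (13, 37)

(13, 37)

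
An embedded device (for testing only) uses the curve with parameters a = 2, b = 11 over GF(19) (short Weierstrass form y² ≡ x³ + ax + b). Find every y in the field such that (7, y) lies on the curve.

8, 11

x³ + 2x + 11 = 368 ≡ 7 (mod 19).
Square roots of 7 mod 19: 8 and 11 (since 8² = 64 ≡ 7).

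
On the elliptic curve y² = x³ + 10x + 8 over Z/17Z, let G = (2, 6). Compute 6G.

Double-and-add on 6 = (110)₂. Start with G = (2, 6) for the leading 1-bit.
double: tangent at (2, 6): λ = (3·2² + 10)/(2·6) ≡ 5/12. 12⁻¹ ≡ 10 (mod 17), so λ ≡ 5·10 ≡ 16.
  x = λ² - 2 - 2 = 256 - 4 ≡ 14; y = λ·(2 - 14) - 6 ≡ 6. → (14, 6)
add G: (14, 6) + (2, 6). λ = (6 - 6)/(2 - 14) ≡ 0/5 mod 17. 5⁻¹ ≡ 7 (mod 17), so λ ≡ 0.
  x = λ² - 14 - 2 = 0 - 16 ≡ 1; y = λ·(14 - 1) - 6 ≡ 11. → (1, 11)
double: tangent at (1, 11): λ = (3·1² + 10)/(2·11) ≡ 13/5. 5⁻¹ ≡ 7 (mod 17), so λ ≡ 13·7 ≡ 6.
  x = λ² - 1 - 1 = 36 - 2 ≡ 0; y = λ·(1 - 0) - 11 ≡ 12. → (0, 12)

(0, 12)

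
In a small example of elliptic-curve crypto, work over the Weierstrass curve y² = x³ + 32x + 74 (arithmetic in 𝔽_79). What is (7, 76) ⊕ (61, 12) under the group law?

(7, 76) + (61, 12). λ = (12 - 76)/(61 - 7) ≡ 15/54 mod 79. 54⁻¹ ≡ 60 (mod 79), so λ ≡ 31.
  x = λ² - 7 - 61 = 961 - 68 ≡ 24; y = λ·(7 - 24) - 76 ≡ 29. → (24, 29)

(24, 29)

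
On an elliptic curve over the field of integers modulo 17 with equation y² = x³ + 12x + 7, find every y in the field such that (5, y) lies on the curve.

none

x³ + 12x + 7 = 192 ≡ 5 (mod 17).
5 is a non-residue mod 17; no y exists.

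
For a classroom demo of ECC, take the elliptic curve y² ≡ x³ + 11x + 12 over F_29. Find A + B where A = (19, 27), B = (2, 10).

(19, 27) + (2, 10). λ = (10 - 27)/(2 - 19) ≡ 12/12 mod 29. 12⁻¹ ≡ 17 (mod 29), so λ ≡ 1.
  x = λ² - 19 - 2 = 1 - 21 ≡ 9; y = λ·(19 - 9) - 27 ≡ 12. → (9, 12)

(9, 12)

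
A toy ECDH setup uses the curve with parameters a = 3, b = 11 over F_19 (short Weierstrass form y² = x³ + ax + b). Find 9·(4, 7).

(6, 6)

Write P = (4, 7).
Repeated addition: build up to 9P.
2P: tangent at (4, 7): λ = (3·4² + 3)/(2·7) ≡ 13/14. 14⁻¹ ≡ 15 (mod 19), so λ ≡ 13·15 ≡ 5.
  x = λ² - 4 - 4 = 25 - 8 ≡ 17; y = λ·(4 - 17) - 7 ≡ 4. → (17, 4)
3P: (17, 4) + (4, 7). λ = (7 - 4)/(4 - 17) ≡ 3/6 mod 19. 6⁻¹ ≡ 16 (mod 19) since 6·16 = 96 ≡ 1, so λ ≡ 10.
  x = λ² - 17 - 4 = 100 - 21 ≡ 3; y = λ·(17 - 3) - 4 ≡ 3. → (3, 3)
4P: (3, 3) + (4, 7). λ = (7 - 3)/(4 - 3) ≡ 4/1 mod 19. 1⁻¹ ≡ 1 (mod 19), so λ ≡ 4.
  x = λ² - 3 - 4 = 16 - 7 ≡ 9; y = λ·(3 - 9) - 3 ≡ 11. → (9, 11)
5P: (9, 11) + (4, 7). λ = (7 - 11)/(4 - 9) ≡ 15/14 mod 19. 14⁻¹ ≡ 15 (mod 19), so λ ≡ 16.
  x = λ² - 9 - 4 = 256 - 13 ≡ 15; y = λ·(9 - 15) - 11 ≡ 7. → (15, 7)
6P: (15, 7) + (4, 7). λ = (7 - 7)/(4 - 15) ≡ 0/8 mod 19. 8⁻¹ ≡ 12 (mod 19) since 8·12 = 96 ≡ 1, so λ ≡ 0.
  x = λ² - 15 - 4 = 0 - 19 ≡ 0; y = λ·(15 - 0) - 7 ≡ 12. → (0, 12)
7P: (0, 12) + (4, 7). λ = (7 - 12)/(4 - 0) ≡ 14/4 mod 19. 4⁻¹ ≡ 5 (mod 19), so λ ≡ 13.
  x = λ² - 0 - 4 = 169 - 4 ≡ 13; y = λ·(0 - 13) - 12 ≡ 9. → (13, 9)
8P: (13, 9) + (4, 7). λ = (7 - 9)/(4 - 13) ≡ 17/10 mod 19. 10⁻¹ ≡ 2 (mod 19), so λ ≡ 15.
  x = λ² - 13 - 4 = 225 - 17 ≡ 18; y = λ·(13 - 18) - 9 ≡ 11. → (18, 11)
9P: (18, 11) + (4, 7). λ = (7 - 11)/(4 - 18) ≡ 15/5 mod 19. 5⁻¹ ≡ 4 (mod 19) since 5·4 = 20 ≡ 1, so λ ≡ 3.
  x = λ² - 18 - 4 = 9 - 22 ≡ 6; y = λ·(18 - 6) - 11 ≡ 6. → (6, 6)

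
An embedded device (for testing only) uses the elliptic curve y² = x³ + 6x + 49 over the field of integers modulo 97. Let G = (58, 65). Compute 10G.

(35, 39)

Repeated addition: build up to 10G.
2G: tangent at (58, 65): λ = (3·58² + 6)/(2·65) ≡ 10/33. 33⁻¹ ≡ 50 (mod 97) since 33·50 = 1650 ≡ 1, so λ ≡ 10·50 ≡ 15.
  x = λ² - 58 - 58 = 225 - 116 ≡ 12; y = λ·(58 - 12) - 65 ≡ 43. → (12, 43)
3G: (12, 43) + (58, 65). λ = (65 - 43)/(58 - 12) ≡ 22/46 mod 97. 46⁻¹ ≡ 19 (mod 97), so λ ≡ 30.
  x = λ² - 12 - 58 = 900 - 70 ≡ 54; y = λ·(12 - 54) - 43 ≡ 55. → (54, 55)
4G: (54, 55) + (58, 65). λ = (65 - 55)/(58 - 54) ≡ 10/4 mod 97. 4⁻¹ ≡ 73 (mod 97), so λ ≡ 51.
  x = λ² - 54 - 58 = 2601 - 112 ≡ 64; y = λ·(54 - 64) - 55 ≡ 17. → (64, 17)
5G: (64, 17) + (58, 65). λ = (65 - 17)/(58 - 64) ≡ 48/91 mod 97. 91⁻¹ ≡ 16 (mod 97), so λ ≡ 89.
  x = λ² - 64 - 58 = 7921 - 122 ≡ 39; y = λ·(64 - 39) - 17 ≡ 74. → (39, 74)
6G: (39, 74) + (58, 65). λ = (65 - 74)/(58 - 39) ≡ 88/19 mod 97. 19⁻¹ ≡ 46 (mod 97), so λ ≡ 71.
  x = λ² - 39 - 58 = 5041 - 97 ≡ 94; y = λ·(39 - 94) - 74 ≡ 95. → (94, 95)
7G: (94, 95) + (58, 65). λ = (65 - 95)/(58 - 94) ≡ 67/61 mod 97. 61⁻¹ ≡ 35 (mod 97), so λ ≡ 17.
  x = λ² - 94 - 58 = 289 - 152 ≡ 40; y = λ·(94 - 40) - 95 ≡ 47. → (40, 47)
8G: (40, 47) + (58, 65). λ = (65 - 47)/(58 - 40) ≡ 18/18 mod 97. 18⁻¹ ≡ 27 (mod 97), so λ ≡ 1.
  x = λ² - 40 - 58 = 1 - 98 ≡ 0; y = λ·(40 - 0) - 47 ≡ 90. → (0, 90)
9G: (0, 90) + (58, 65). λ = (65 - 90)/(58 - 0) ≡ 72/58 mod 97. 58⁻¹ ≡ 92 (mod 97) since 58·92 = 5336 ≡ 1, so λ ≡ 28.
  x = λ² - 0 - 58 = 784 - 58 ≡ 47; y = λ·(0 - 47) - 90 ≡ 49. → (47, 49)
10G: (47, 49) + (58, 65). λ = (65 - 49)/(58 - 47) ≡ 16/11 mod 97. 11⁻¹ ≡ 53 (mod 97), so λ ≡ 72.
  x = λ² - 47 - 58 = 5184 - 105 ≡ 35; y = λ·(47 - 35) - 49 ≡ 39. → (35, 39)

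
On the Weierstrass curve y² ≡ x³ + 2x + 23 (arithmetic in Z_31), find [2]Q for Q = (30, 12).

(12, 15)

tangent at (30, 12): λ = (3·30² + 2)/(2·12) ≡ 5/24. 24⁻¹ ≡ 22 (mod 31), so λ ≡ 5·22 ≡ 17.
  x = λ² - 30 - 30 = 289 - 60 ≡ 12; y = λ·(30 - 12) - 12 ≡ 15. → (12, 15)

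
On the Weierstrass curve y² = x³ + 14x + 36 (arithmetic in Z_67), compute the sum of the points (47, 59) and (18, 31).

(25, 20)

(47, 59) + (18, 31). λ = (31 - 59)/(18 - 47) ≡ 39/38 mod 67. 38⁻¹ ≡ 30 (mod 67), so λ ≡ 31.
  x = λ² - 47 - 18 = 961 - 65 ≡ 25; y = λ·(47 - 25) - 59 ≡ 20. → (25, 20)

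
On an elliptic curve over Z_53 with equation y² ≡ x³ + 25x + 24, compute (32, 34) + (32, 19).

O

The two points share x = 32 and their y-coordinates satisfy 34 + 19 ≡ 0 (mod 53), so they are inverses. Their sum is ∞.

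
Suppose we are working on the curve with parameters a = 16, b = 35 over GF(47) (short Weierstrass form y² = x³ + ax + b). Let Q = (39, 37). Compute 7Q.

Double-and-add on 7 = (111)₂. Start with Q = (39, 37) for the leading 1-bit.
double: tangent at (39, 37): λ = (3·39² + 16)/(2·37) ≡ 20/27. 27⁻¹ ≡ 7 (mod 47) since 27·7 = 189 ≡ 1, so λ ≡ 20·7 ≡ 46.
  x = λ² - 39 - 39 = 2116 - 78 ≡ 17; y = λ·(39 - 17) - 37 ≡ 35. → (17, 35)
add Q: (17, 35) + (39, 37). λ = (37 - 35)/(39 - 17) ≡ 2/22 mod 47. 22⁻¹ ≡ 15 (mod 47) since 22·15 = 330 ≡ 1, so λ ≡ 30.
  x = λ² - 17 - 39 = 900 - 56 ≡ 45; y = λ·(17 - 45) - 35 ≡ 18. → (45, 18)
double: tangent at (45, 18): λ = (3·45² + 16)/(2·18) ≡ 28/36. 36⁻¹ ≡ 17 (mod 47) since 36·17 = 612 ≡ 1, so λ ≡ 28·17 ≡ 6.
  x = λ² - 45 - 45 = 36 - 90 ≡ 40; y = λ·(45 - 40) - 18 ≡ 12. → (40, 12)
add Q: (40, 12) + (39, 37). λ = (37 - 12)/(39 - 40) ≡ 25/46 mod 47. 46⁻¹ ≡ 46 (mod 47), so λ ≡ 22.
  x = λ² - 40 - 39 = 484 - 79 ≡ 29; y = λ·(40 - 29) - 12 ≡ 42. → (29, 42)

(29, 42)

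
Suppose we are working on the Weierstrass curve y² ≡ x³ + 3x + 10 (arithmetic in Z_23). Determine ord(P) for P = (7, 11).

2P: tangent at (7, 11): λ = (3·7² + 3)/(2·11) ≡ 12/22. 22⁻¹ ≡ 22 (mod 23) since 22·22 = 484 ≡ 1, so λ ≡ 12·22 ≡ 11.
  x = λ² - 7 - 7 = 121 - 14 ≡ 15; y = λ·(7 - 15) - 11 ≡ 16. → (15, 16)
3P: (15, 16) + (7, 11). λ = (11 - 16)/(7 - 15) ≡ 18/15 mod 23. 15⁻¹ ≡ 20 (mod 23) since 15·20 = 300 ≡ 1, so λ ≡ 15.
  x = λ² - 15 - 7 = 225 - 22 ≡ 19; y = λ·(15 - 19) - 16 ≡ 16. → (19, 16)
4P: (19, 16) + (7, 11). λ = (11 - 16)/(7 - 19) ≡ 18/11 mod 23. 11⁻¹ ≡ 21 (mod 23), so λ ≡ 10.
  x = λ² - 19 - 7 = 100 - 26 ≡ 5; y = λ·(19 - 5) - 16 ≡ 9. → (5, 9)
5P: (5, 9) + (7, 11). λ = (11 - 9)/(7 - 5) ≡ 2/2 mod 23. 2⁻¹ ≡ 12 (mod 23) since 2·12 = 24 ≡ 1, so λ ≡ 1.
  x = λ² - 5 - 7 = 1 - 12 ≡ 12; y = λ·(5 - 12) - 9 ≡ 7. → (12, 7)
6P: (12, 7) + (7, 11). λ = (11 - 7)/(7 - 12) ≡ 4/18 mod 23. 18⁻¹ ≡ 9 (mod 23), so λ ≡ 13.
  x = λ² - 12 - 7 = 169 - 19 ≡ 12; y = λ·(12 - 12) - 7 ≡ 16. → (12, 16)
7P: (12, 16) + (7, 11). λ = (11 - 16)/(7 - 12) ≡ 18/18 mod 23. 18⁻¹ ≡ 9 (mod 23) since 18·9 = 162 ≡ 1, so λ ≡ 1.
  x = λ² - 12 - 7 = 1 - 19 ≡ 5; y = λ·(12 - 5) - 16 ≡ 14. → (5, 14)
8P: (5, 14) + (7, 11). λ = (11 - 14)/(7 - 5) ≡ 20/2 mod 23. 2⁻¹ ≡ 12 (mod 23) since 2·12 = 24 ≡ 1, so λ ≡ 10.
  x = λ² - 5 - 7 = 100 - 12 ≡ 19; y = λ·(5 - 19) - 14 ≡ 7. → (19, 7)
9P: (19, 7) + (7, 11). λ = (11 - 7)/(7 - 19) ≡ 4/11 mod 23. 11⁻¹ ≡ 21 (mod 23) since 11·21 = 231 ≡ 1, so λ ≡ 15.
  x = λ² - 19 - 7 = 225 - 26 ≡ 15; y = λ·(19 - 15) - 7 ≡ 7. → (15, 7)
10P: (15, 7) + (7, 11). λ = (11 - 7)/(7 - 15) ≡ 4/15 mod 23. 15⁻¹ ≡ 20 (mod 23), so λ ≡ 11.
  x = λ² - 15 - 7 = 121 - 22 ≡ 7; y = λ·(15 - 7) - 7 ≡ 12. → (7, 12)
11P: (7, 12) + (7, 11): same x and y₁ ≡ -y₂, so the sum is ∞.
11P = ∞, so the order is 11.

11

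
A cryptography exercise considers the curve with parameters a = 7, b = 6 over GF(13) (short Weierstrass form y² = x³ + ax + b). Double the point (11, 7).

(1, 1)

tangent at (11, 7): λ = (3·11² + 7)/(2·7) ≡ 6/1. 1⁻¹ ≡ 1 (mod 13), so λ ≡ 6·1 ≡ 6.
  x = λ² - 11 - 11 = 36 - 22 ≡ 1; y = λ·(11 - 1) - 7 ≡ 1. → (1, 1)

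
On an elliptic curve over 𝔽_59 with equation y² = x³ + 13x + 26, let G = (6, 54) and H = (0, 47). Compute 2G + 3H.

(2, 58)

First 2G:
Repeated addition: build up to 2G.
2G: tangent at (6, 54): λ = (3·6² + 13)/(2·54) ≡ 3/49. 49⁻¹ ≡ 53 (mod 59) since 49·53 = 2597 ≡ 1, so λ ≡ 3·53 ≡ 41.
  x = λ² - 6 - 6 = 1681 - 12 ≡ 17; y = λ·(6 - 17) - 54 ≡ 26. → (17, 26)
2G = (17, 26).
Next 3H:
Repeated addition: build up to 3H.
2H: tangent at (0, 47): λ = (3·0² + 13)/(2·47) ≡ 13/35. 35⁻¹ ≡ 27 (mod 59) since 35·27 = 945 ≡ 1, so λ ≡ 13·27 ≡ 56.
  x = λ² - 0 - 0 = 3136 - 0 ≡ 9; y = λ·(0 - 9) - 47 ≡ 39. → (9, 39)
3H: (9, 39) + (0, 47). λ = (47 - 39)/(0 - 9) ≡ 8/50 mod 59. 50⁻¹ ≡ 13 (mod 59) since 50·13 = 650 ≡ 1, so λ ≡ 45.
  x = λ² - 9 - 0 = 2025 - 9 ≡ 10; y = λ·(9 - 10) - 39 ≡ 34. → (10, 34)
3H = (10, 34).
Finally 2G + 3H:
(17, 26) + (10, 34). λ = (34 - 26)/(10 - 17) ≡ 8/52 mod 59. 52⁻¹ ≡ 42 (mod 59), so λ ≡ 41.
  x = λ² - 17 - 10 = 1681 - 27 ≡ 2; y = λ·(17 - 2) - 26 ≡ 58. → (2, 58)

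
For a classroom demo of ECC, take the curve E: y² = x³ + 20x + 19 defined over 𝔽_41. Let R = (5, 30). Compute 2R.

tangent at (5, 30): λ = (3·5² + 20)/(2·30) ≡ 13/19. 19⁻¹ ≡ 13 (mod 41), so λ ≡ 13·13 ≡ 5.
  x = λ² - 5 - 5 = 25 - 10 ≡ 15; y = λ·(5 - 15) - 30 ≡ 2. → (15, 2)

(15, 2)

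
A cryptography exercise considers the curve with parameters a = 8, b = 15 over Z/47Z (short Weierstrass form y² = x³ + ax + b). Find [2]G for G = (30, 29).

tangent at (30, 29): λ = (3·30² + 8)/(2·29) ≡ 29/11. 11⁻¹ ≡ 30 (mod 47), so λ ≡ 29·30 ≡ 24.
  x = λ² - 30 - 30 = 576 - 60 ≡ 46; y = λ·(30 - 46) - 29 ≡ 10. → (46, 10)

(46, 10)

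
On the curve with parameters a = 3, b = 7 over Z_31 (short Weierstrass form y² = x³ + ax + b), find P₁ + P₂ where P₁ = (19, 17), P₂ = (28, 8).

(19, 17) + (28, 8). λ = (8 - 17)/(28 - 19) ≡ 22/9 mod 31. 9⁻¹ ≡ 7 (mod 31) since 9·7 = 63 ≡ 1, so λ ≡ 30.
  x = λ² - 19 - 28 = 900 - 47 ≡ 16; y = λ·(19 - 16) - 17 ≡ 11. → (16, 11)

(16, 11)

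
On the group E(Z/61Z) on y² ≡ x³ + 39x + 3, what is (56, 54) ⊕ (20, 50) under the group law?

(43, 22)

(56, 54) + (20, 50). λ = (50 - 54)/(20 - 56) ≡ 57/25 mod 61. 25⁻¹ ≡ 22 (mod 61) since 25·22 = 550 ≡ 1, so λ ≡ 34.
  x = λ² - 56 - 20 = 1156 - 76 ≡ 43; y = λ·(56 - 43) - 54 ≡ 22. → (43, 22)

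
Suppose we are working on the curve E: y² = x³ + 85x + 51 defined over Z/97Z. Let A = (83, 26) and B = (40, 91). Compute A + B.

(83, 26) + (40, 91). λ = (91 - 26)/(40 - 83) ≡ 65/54 mod 97. 54⁻¹ ≡ 9 (mod 97), so λ ≡ 3.
  x = λ² - 83 - 40 = 9 - 123 ≡ 80; y = λ·(83 - 80) - 26 ≡ 80. → (80, 80)

(80, 80)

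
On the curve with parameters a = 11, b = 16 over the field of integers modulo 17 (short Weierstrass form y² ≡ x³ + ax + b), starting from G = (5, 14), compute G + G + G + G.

(10, 2)

Double-and-add on 4 = (100)₂. Start with G = (5, 14) for the leading 1-bit.
double: tangent at (5, 14): λ = (3·5² + 11)/(2·14) ≡ 1/11. 11⁻¹ ≡ 14 (mod 17), so λ ≡ 1·14 ≡ 14.
  x = λ² - 5 - 5 = 196 - 10 ≡ 16; y = λ·(5 - 16) - 14 ≡ 2. → (16, 2)
double: tangent at (16, 2): λ = (3·16² + 11)/(2·2) ≡ 14/4. 4⁻¹ ≡ 13 (mod 17), so λ ≡ 14·13 ≡ 12.
  x = λ² - 16 - 16 = 144 - 32 ≡ 10; y = λ·(16 - 10) - 2 ≡ 2. → (10, 2)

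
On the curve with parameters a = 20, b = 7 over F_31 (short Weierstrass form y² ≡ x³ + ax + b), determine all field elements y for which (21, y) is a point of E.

4, 27

x³ + 20x + 7 = 9688 ≡ 16 (mod 31).
Square roots of 16 mod 31: 4 and 27 (since 4² = 16 ≡ 16).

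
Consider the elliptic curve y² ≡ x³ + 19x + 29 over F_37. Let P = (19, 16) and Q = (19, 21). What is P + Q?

O

The two points share x = 19 and their y-coordinates satisfy 16 + 21 ≡ 0 (mod 37), so they are inverses. Their sum is O.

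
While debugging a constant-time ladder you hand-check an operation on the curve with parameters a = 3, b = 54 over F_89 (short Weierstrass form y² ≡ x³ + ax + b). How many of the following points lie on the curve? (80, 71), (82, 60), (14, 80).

1

(80, 71): 71² ≡ 57, rhs ≡ 10 → off.
(82, 60): 60² ≡ 40, rhs ≡ 46 → off.
(14, 80): 80² ≡ 81, rhs ≡ 81 → on.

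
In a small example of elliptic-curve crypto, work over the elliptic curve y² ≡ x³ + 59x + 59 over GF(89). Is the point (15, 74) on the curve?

yes

y² = 74² ≡ 47; x³ + 59x + 59 = 4319 ≡ 47 (mod 89). 47 = 47.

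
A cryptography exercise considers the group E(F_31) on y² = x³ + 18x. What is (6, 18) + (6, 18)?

(8, 6)

tangent at (6, 18): λ = (3·6² + 18)/(2·18) ≡ 2/5. 5⁻¹ ≡ 25 (mod 31) since 5·25 = 125 ≡ 1, so λ ≡ 2·25 ≡ 19.
  x = λ² - 6 - 6 = 361 - 12 ≡ 8; y = λ·(6 - 8) - 18 ≡ 6. → (8, 6)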